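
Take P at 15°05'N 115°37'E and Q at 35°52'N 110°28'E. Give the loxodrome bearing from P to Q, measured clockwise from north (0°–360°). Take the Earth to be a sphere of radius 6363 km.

Δψ = ln[tan(π/4+φ₂/2)/tan(π/4+φ₁/2)] = +0.4051
Δλ = -0.0899 rad (taken the short way round)
course = atan2(Δλ, Δψ) = 347.49°

347.5°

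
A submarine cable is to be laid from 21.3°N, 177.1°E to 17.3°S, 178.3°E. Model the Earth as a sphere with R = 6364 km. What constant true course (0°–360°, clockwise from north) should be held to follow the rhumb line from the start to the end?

178.3°

Δψ = ln[tan(π/4+φ₂/2)/tan(π/4+φ₁/2)] = -0.6873
Δλ = +0.0209 rad (taken the short way round)
course = atan2(Δλ, Δψ) = 178.25°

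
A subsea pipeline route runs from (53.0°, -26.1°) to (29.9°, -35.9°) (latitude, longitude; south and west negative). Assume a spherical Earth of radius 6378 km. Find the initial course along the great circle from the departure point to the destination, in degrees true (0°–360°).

N = sin Δλ·cos φ₂ = -0.1476;  D = cos φ₁ sin φ₂ − sin φ₁ cos φ₂ cos Δλ = -0.3822
initial course = atan2(N, D) = 201.11°

201.1°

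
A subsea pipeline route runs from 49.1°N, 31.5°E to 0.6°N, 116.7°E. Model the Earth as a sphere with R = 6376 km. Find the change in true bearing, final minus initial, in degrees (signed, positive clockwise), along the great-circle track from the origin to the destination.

Initial bearing θ₁ = atan2(sin Δλ cos φ₂, cos φ₁ sin φ₂ − sin φ₁ cos φ₂ cos Δλ) = 93.24°
Final bearing θ₂ = (initial bearing from the destination back to the start) + 180° = 139.18°
Δθ = θ₂ − θ₁ = +45.9°

+45.9°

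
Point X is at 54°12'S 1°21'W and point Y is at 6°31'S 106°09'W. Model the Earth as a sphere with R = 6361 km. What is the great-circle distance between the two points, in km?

cos σ = sin φ₁ sin φ₂ + cos φ₁ cos φ₂ cos Δλ
      = sin(-54.20°)sin(-6.52°) + cos(-54.20°)cos(-6.52°)cos(-104.80°) = -0.0564
σ = 93.234° → d = Rσ = 6361·1.62724 = 10351 km

10351 km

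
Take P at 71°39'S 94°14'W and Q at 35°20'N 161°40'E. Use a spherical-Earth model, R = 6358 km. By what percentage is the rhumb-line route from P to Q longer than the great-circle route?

3.8%

Great circle: σ = 2.2287 rad → d_gc = Rσ = 14170.3 km
Rhumb: Δφ = +1.8672, Δλ = -1.8169, Δψ = +2.4831, q = Δφ/Δψ = 0.7520 → d_rh = R√(Δφ²+q²Δλ²) = 14710.4 km
Excess = (14710.4 − 14170.3) / 14170.3 = 540.1 / 14170.3 = 3.81% ≈ 3.8%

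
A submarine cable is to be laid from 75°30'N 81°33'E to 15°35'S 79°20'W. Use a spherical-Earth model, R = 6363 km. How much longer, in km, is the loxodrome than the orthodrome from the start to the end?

Great circle: cos σ = sin φ₁ sin φ₂ + cos φ₁ cos φ₂ cos Δλ,  σ = 2.0805 rad → d_gc = 13238.5 km
Rhumb line: Δψ = -2.3373, q = Δφ/Δψ = 0.6802, d_rh = R√(Δφ²+q²Δλ²) = 15811.3 km
Excess = 15811.3 − 13238.5 = 2572.8 ≈ 2573 km

2573 km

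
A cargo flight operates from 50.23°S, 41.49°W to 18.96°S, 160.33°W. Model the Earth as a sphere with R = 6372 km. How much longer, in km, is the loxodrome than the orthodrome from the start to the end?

888 km

Great circle: cos σ = sin φ₁ sin φ₂ + cos φ₁ cos φ₂ cos Δλ,  σ = 1.6129 rad → d_gc = 10277.5 km
Rhumb line: Δψ = +0.6798, q = Δφ/Δψ = 0.8028, d_rh = R√(Δφ²+q²Δλ²) = 11165.7 km
Excess = 11165.7 − 10277.5 = 888.2 ≈ 888 km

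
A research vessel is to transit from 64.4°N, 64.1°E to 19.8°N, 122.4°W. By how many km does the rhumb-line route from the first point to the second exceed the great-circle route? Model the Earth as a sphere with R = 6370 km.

3557 km

Great circle: cos σ = sin φ₁ sin φ₂ + cos φ₁ cos φ₂ cos Δλ,  σ = 1.6694 rad → d_gc = 10634.07 km
Rhumb line: Δψ = -1.1293, q = Δφ/Δψ = 0.6893, d_rh = R√(Δφ²+q²Δλ²) = 14190.64 km
Excess = 14190.64 − 10634.07 = 3556.57 ≈ 3557 km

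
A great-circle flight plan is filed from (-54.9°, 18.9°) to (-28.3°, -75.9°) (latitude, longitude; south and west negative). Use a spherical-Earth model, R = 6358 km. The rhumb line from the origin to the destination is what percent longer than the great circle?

6.3%

Great circle: σ = 1.2180 rad → d_gc = Rσ = 7744.1 km
Rhumb: Δφ = +0.4643, Δλ = -1.6546, Δψ = +0.6359, q = Δφ/Δψ = 0.7301 → d_rh = R√(Δφ²+q²Δλ²) = 8228.4 km
Excess = (8228.4 − 7744.1) / 7744.1 = 484.3 / 7744.1 = 6.254% ≈ 6.3%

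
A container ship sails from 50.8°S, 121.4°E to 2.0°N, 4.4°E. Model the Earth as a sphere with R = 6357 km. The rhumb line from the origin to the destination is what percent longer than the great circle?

5.2%

Great circle: σ = 1.8900 rad → d_gc = Rσ = 12014.7 km
Rhumb: Δφ = +0.9215, Δλ = -2.0420, Δψ = +1.0675, q = Δφ/Δψ = 0.8633 → d_rh = R√(Δφ²+q²Δλ²) = 12645.0 km
Excess = (12645.0 − 12014.7) / 12014.7 = 630.3 / 12014.7 = 5.246% ≈ 5.2%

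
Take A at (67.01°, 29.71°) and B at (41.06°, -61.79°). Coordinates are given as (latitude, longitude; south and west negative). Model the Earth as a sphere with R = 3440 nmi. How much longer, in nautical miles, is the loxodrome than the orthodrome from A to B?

Great circle: cos σ = sin φ₁ sin φ₂ + cos φ₁ cos φ₂ cos Δλ,  σ = 0.9311 rad → d_gc = 3202.9 nmi
Rhumb line: Δψ = -0.8055, q = Δφ/Δψ = 0.5623, d_rh = R√(Δφ²+q²Δλ²) = 3459.5 nmi
Excess = 3459.5 − 3202.9 = 256.6 ≈ 257 nmi

257 nmi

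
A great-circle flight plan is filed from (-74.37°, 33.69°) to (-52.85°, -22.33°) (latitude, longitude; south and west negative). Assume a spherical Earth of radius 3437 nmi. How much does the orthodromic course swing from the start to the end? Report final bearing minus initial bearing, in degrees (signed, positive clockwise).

+51.7°

Initial bearing θ₁ = atan2(sin Δλ cos φ₂, cos φ₁ sin φ₂ − sin φ₁ cos φ₂ cos Δλ) = 282.42°
Final bearing θ₂ = (initial bearing from the destination back to the start) + 180° = 334.17°
Δθ = θ₂ − θ₁ = +51.7°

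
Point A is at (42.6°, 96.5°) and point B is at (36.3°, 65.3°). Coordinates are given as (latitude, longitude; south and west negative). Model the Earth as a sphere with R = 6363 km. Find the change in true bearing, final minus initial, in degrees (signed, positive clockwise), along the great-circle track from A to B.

-20.1°

At departure: θ₁ = atan2(sin Δλ cos φ₂, cos φ₁ sin φ₂ − sin φ₁ cos φ₂ cos Δλ) = 265.78°
At arrival: θ₂ = atan2(sin Δλ cos φ₁, −cos φ₂ sin φ₁ + sin φ₂ cos φ₁ cos Δλ) = 245.63°
Δθ = θ₂ − θ₁ = -20.1°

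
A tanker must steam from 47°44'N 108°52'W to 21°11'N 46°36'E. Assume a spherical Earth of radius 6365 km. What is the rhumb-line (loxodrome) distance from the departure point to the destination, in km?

Rhumb course C = atan2(Δλ, Δψ) with Δψ = ln[tan(π/4+φ₂/2)/tan(π/4+φ₁/2)] = -0.5721, Δλ = +2.7134 → C = 101.91°
d = R·|Δφ| / |cos C| = 6365·0.46338 / 0.20630 = 14297 km

14297 km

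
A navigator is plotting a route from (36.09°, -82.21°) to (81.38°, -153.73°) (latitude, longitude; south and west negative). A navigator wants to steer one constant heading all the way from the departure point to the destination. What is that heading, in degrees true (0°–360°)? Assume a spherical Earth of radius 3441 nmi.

326.8°

Δψ = ln[tan(π/4+φ₂/2)/tan(π/4+φ₁/2)] = +1.9092
Δλ = -1.2483 rad (taken the short way round)
course = atan2(Δλ, Δψ) = 326.82°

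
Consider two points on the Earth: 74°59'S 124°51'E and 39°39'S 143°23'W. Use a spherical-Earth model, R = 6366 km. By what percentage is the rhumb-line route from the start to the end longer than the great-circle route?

8.4%

Great circle: σ = 0.9145 rad → d_gc = Rσ = 5822.0 km
Rhumb: Δφ = +0.6167, Δλ = +1.6016, Δψ = +1.2715, q = Δφ/Δψ = 0.4850 → d_rh = R√(Δφ²+q²Δλ²) = 6313.9 km
Excess = (6313.9 − 5822.0) / 5822.0 = 491.9 / 5822.0 = 8.449% ≈ 8.4%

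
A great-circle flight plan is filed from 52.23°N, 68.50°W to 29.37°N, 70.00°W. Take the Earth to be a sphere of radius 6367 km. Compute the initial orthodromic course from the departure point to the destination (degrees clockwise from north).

183.4°

θ = atan2( sin Δλ·cos φ₂ ,  cos φ₁ sin φ₂ − sin φ₁ cos φ₂ cos Δλ )
  = atan2(-0.0228, -0.3882) = 183.36°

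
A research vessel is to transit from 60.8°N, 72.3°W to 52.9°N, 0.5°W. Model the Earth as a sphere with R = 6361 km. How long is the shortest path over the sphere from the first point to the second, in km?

4217 km

cos σ = sin φ₁ sin φ₂ + cos φ₁ cos φ₂ cos Δλ
      = sin(60.80°)sin(52.90°) + cos(60.80°)cos(52.90°)cos(71.80°) = 0.7881
σ = 37.988° → d = Rσ = 6361·0.66301 = 4217 km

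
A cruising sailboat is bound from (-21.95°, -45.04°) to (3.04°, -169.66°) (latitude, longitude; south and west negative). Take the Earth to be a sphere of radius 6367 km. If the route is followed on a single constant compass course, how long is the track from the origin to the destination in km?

Rhumb course C = atan2(Δλ, Δψ) with Δψ = ln[tan(π/4+φ₂/2)/tan(π/4+φ₁/2)] = +0.4459, Δλ = -2.1750 → C = 281.59°
d = R·|Δφ| / |cos C| = 6367·0.43616 / 0.20084 = 13827 km

13827 km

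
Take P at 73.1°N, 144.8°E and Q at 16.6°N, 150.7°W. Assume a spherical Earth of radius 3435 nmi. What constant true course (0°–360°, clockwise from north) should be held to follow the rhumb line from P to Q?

Δψ = ln[tan(π/4+φ₂/2)/tan(π/4+φ₁/2)] = -1.6129
Δλ = +1.1257 rad (taken the short way round)
course = atan2(Δλ, Δψ) = 145.09°

145.1°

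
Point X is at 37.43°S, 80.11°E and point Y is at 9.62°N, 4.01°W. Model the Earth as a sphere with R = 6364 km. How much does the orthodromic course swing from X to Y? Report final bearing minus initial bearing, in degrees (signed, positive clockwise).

+26.6°

Initial bearing θ₁ = atan2(sin Δλ cos φ₂, cos φ₁ sin φ₂ − sin φ₁ cos φ₂ cos Δλ) = 281.19°
Final bearing θ₂ = (initial bearing from the destination back to the start) + 180° = 307.81°
Δθ = θ₂ − θ₁ = +26.6°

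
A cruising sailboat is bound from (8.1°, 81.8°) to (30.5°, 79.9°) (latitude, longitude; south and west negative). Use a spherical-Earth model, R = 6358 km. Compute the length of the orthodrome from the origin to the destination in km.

2493 km

cos σ = sin φ₁ sin φ₂ + cos φ₁ cos φ₂ cos Δλ
      = sin(8.10°)sin(30.50°) + cos(8.10°)cos(30.50°)cos(-1.90°) = 0.9241
σ = 22.470° → d = Rσ = 6358·0.39218 = 2493 km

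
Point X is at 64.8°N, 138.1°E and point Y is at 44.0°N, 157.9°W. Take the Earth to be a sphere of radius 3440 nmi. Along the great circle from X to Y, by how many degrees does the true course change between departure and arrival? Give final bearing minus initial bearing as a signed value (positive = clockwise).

+54.6°

Initial bearing θ₁ = atan2(sin Δλ cos φ₂, cos φ₁ sin φ₂ − sin φ₁ cos φ₂ cos Δλ) = 89.07°
Final bearing θ₂ = (initial bearing from the destination back to the start) + 180° = 143.71°
Δθ = θ₂ − θ₁ = +54.6°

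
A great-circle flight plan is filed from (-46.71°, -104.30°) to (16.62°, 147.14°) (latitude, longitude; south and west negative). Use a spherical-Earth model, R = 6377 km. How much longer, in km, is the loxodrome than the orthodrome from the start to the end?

269 km

Great circle: cos σ = sin φ₁ sin φ₂ + cos φ₁ cos φ₂ cos Δλ,  σ = 2.0013 rad → d_gc = 12762.3 km
Rhumb line: Δψ = +1.2185, q = Δφ/Δψ = 0.9071, d_rh = R√(Δφ²+q²Δλ²) = 13031.5 km
Excess = 13031.5 − 12762.3 = 269.2 ≈ 269 km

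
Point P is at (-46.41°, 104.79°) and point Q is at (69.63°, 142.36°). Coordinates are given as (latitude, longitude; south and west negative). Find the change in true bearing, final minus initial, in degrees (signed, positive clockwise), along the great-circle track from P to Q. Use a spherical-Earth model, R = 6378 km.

+14.7°

At departure: θ₁ = atan2(sin Δλ cos φ₂, cos φ₁ sin φ₂ − sin φ₁ cos φ₂ cos Δλ) = 14.08°
At arrival: θ₂ = atan2(sin Δλ cos φ₁, −cos φ₂ sin φ₁ + sin φ₂ cos φ₁ cos Δλ) = 28.81°
Δθ = θ₂ − θ₁ = +14.7°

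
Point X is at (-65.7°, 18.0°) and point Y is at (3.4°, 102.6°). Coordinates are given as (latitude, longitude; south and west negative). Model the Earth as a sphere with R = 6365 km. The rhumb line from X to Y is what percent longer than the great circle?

Great circle: σ = 1.5862 rad → d_gc = Rσ = 10096.1 km
Rhumb: Δφ = +1.2060, Δλ = +1.4765, Δψ = +1.5951, q = Δφ/Δψ = 0.7561 → d_rh = R√(Δφ²+q²Δλ²) = 10460.3 km
Excess = (10460.3 − 10096.1) / 10096.1 = 364.2 / 10096.1 = 3.61% ≈ 3.6%

3.6%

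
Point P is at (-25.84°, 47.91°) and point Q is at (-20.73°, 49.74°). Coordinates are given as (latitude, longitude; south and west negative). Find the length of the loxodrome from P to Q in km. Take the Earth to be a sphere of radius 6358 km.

Rhumb course C = atan2(Δλ, Δψ) with Δψ = ln[tan(π/4+φ₂/2)/tan(π/4+φ₁/2)] = +0.0971, Δλ = +0.0319 → C = 18.20°
d = R·|Δφ| / |cos C| = 6358·0.08919 / 0.94997 = 597 km

597 km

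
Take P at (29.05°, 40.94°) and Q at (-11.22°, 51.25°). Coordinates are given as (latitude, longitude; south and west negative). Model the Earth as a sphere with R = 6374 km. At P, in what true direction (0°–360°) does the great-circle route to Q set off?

164.6°

N = sin Δλ·cos φ₂ = +0.1756;  D = cos φ₁ sin φ₂ − sin φ₁ cos φ₂ cos Δλ = -0.6387
initial course = atan2(N, D) = 164.63°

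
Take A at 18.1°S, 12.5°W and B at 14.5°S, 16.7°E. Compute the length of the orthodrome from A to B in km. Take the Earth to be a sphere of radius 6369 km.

3138 km

Haversine: a = sin²(Δφ/2)+cos φ₁ cos φ₂ sin²(Δλ/2) = 0.05946;  σ = 2·atan2(√a,√(1−a))
σ = 28.227° → d = Rσ = 6369·0.49265 = 3138 km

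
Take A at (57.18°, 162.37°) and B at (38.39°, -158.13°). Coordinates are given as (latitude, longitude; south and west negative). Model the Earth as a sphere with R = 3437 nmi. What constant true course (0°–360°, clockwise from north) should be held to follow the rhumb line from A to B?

Meridional parts: M(φ₁)=+1.2225, M(φ₂)=+0.7266 → ΔM = -0.4958;  Δλ = +0.6894 rad
tan C = Δλ / ΔM = -1.3905 → C = 125.72°

125.7°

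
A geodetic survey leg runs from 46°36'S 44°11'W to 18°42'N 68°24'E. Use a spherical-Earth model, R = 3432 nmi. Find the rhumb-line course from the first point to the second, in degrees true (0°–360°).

Meridional parts: M(φ₁)=-0.9214, M(φ₂)=+0.3323 → ΔM = +1.2538;  Δλ = +1.9649 rad
tan C = Δλ / ΔM = +1.5672 → C = 57.46°

57.5°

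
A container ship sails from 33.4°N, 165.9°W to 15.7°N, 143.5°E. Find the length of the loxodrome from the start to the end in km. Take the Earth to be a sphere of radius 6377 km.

Rhumb course C = atan2(Δλ, Δψ) with Δψ = ln[tan(π/4+φ₂/2)/tan(π/4+φ₁/2)] = -0.3416, Δλ = -0.8831 → C = 248.86°
d = R·|Δφ| / |cos C| = 6377·0.30892 / 0.36072 = 5461 km

5461 km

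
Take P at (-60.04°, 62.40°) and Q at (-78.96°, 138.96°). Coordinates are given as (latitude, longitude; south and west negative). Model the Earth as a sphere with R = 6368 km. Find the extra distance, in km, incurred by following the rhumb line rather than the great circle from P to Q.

Great circle: cos σ = sin φ₁ sin φ₂ + cos φ₁ cos φ₂ cos Δλ,  σ = 0.5104 rad → d_gc = 3250.0 km
Rhumb line: Δψ = -1.0184, q = Δφ/Δψ = 0.3243, d_rh = R√(Δφ²+q²Δλ²) = 3469.1 km
Excess = 3469.1 − 3250.0 = 219.1 ≈ 219 km

219 km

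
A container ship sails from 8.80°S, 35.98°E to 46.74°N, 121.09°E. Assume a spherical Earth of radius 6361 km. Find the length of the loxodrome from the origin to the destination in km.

Rhumb course C = atan2(Δλ, Δψ) with Δψ = ln[tan(π/4+φ₂/2)/tan(π/4+φ₁/2)] = +1.0792, Δλ = +1.4854 → C = 54.00°
d = R·|Δφ| / |cos C| = 6361·0.96936 / 0.58777 = 10491 km

10491 km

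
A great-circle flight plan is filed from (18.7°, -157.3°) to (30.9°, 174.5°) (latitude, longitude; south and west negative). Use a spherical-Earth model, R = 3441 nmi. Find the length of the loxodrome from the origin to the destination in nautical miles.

1699 nmi

Δψ = ln[tan(π/4+φ₂/2)/tan(π/4+φ₁/2)] = +0.2352;  Δφ = +0.2129 rad,  Δλ = -0.4922 rad
q = Δφ/Δψ = 0.9053
d = R·√(Δφ² + q²Δλ²) = 3441·0.49385 = 1699 nmi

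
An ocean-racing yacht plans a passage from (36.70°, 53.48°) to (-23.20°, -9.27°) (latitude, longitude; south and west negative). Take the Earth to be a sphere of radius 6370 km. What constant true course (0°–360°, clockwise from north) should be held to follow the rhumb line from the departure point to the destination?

224.7°

Δψ = ln[tan(π/4+φ₂/2)/tan(π/4+φ₁/2)] = -1.1059
Δλ = -1.0952 rad (taken the short way round)
course = atan2(Δλ, Δψ) = 224.72°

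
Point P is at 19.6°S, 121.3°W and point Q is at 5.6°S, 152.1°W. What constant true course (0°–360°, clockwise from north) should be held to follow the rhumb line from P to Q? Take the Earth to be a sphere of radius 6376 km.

295.0°

Meridional parts: M(φ₁)=-0.3490, M(φ₂)=-0.0979 → ΔM = +0.2511;  Δλ = -0.5376 rad
tan C = Δλ / ΔM = -2.1411 → C = 295.03°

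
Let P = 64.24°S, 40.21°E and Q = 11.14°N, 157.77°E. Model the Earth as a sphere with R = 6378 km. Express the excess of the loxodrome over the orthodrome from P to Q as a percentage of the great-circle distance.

Great circle: σ = 1.9512 rad → d_gc = Rσ = 12444.8 km
Rhumb: Δφ = +1.3156, Δλ = +2.0518, Δψ = +1.6712, q = Δφ/Δψ = 0.7872 → d_rh = R√(Δφ²+q²Δλ²) = 13287.1 km
Excess = (13287.1 − 12444.8) / 12444.8 = 842.3 / 12444.8 = 6.77% ≈ 6.8%

6.8%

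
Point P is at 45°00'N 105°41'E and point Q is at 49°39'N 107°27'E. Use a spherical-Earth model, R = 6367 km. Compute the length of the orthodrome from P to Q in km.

Haversine: a = sin²(Δφ/2)+cos φ₁ cos φ₂ sin²(Δλ/2) = 0.00175;  σ = 2·atan2(√a,√(1−a))
σ = 4.801° → d = Rσ = 6367·0.08380 = 534 km

534 km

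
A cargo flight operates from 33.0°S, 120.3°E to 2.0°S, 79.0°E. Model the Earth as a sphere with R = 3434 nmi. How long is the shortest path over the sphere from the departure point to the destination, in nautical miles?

cos σ = sin φ₁ sin φ₂ + cos φ₁ cos φ₂ cos Δλ
      = sin(-33.00°)sin(-2.00°) + cos(-33.00°)cos(-2.00°)cos(-41.30°) = 0.6487
σ = 49.557° → d = Rσ = 3434·0.86494 = 2970 nmi

2970 nmi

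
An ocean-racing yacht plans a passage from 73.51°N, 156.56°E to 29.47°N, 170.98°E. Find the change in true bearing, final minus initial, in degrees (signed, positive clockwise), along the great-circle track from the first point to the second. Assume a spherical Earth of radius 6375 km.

At departure: θ₁ = atan2(sin Δλ cos φ₂, cos φ₁ sin φ₂ − sin φ₁ cos φ₂ cos Δλ) = 162.04°
At arrival: θ₂ = atan2(sin Δλ cos φ₁, −cos φ₂ sin φ₁ + sin φ₂ cos φ₁ cos Δλ) = 174.23°
Δθ = θ₂ − θ₁ = +12.2°

+12.2°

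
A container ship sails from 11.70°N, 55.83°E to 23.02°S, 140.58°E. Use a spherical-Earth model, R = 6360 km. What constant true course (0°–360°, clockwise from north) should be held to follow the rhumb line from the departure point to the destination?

112.7°

Δψ = ln[tan(π/4+φ₂/2)/tan(π/4+φ₁/2)] = -0.6187
Δλ = +1.4792 rad (taken the short way round)
course = atan2(Δλ, Δψ) = 112.70°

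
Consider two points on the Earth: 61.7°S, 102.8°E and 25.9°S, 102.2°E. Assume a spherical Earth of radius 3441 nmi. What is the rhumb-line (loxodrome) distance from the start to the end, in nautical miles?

Rhumb course C = atan2(Δλ, Δψ) with Δψ = ln[tan(π/4+φ₂/2)/tan(π/4+φ₁/2)] = +0.9096, Δλ = -0.0105 → C = 359.34°
d = R·|Δφ| / |cos C| = 3441·0.62483 / 0.99993 = 2150 nmi

2150 nmi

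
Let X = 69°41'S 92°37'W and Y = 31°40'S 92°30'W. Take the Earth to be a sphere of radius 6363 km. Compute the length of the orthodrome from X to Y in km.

Haversine: a = sin²(Δφ/2)+cos φ₁ cos φ₂ sin²(Δλ/2) = 0.10608;  σ = 2·atan2(√a,√(1−a))
σ = 38.017° → d = Rσ = 6363·0.66352 = 4222 km

4222 km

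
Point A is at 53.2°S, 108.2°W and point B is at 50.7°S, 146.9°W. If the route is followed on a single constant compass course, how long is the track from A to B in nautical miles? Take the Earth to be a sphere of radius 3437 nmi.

1438 nmi

Δψ = ln[tan(π/4+φ₂/2)/tan(π/4+φ₁/2)] = +0.0708;  Δφ = +0.0436 rad,  Δλ = -0.6754 rad
q = Δφ/Δψ = 0.6161
d = R·√(Δφ² + q²Δλ²) = 3437·0.41845 = 1438 nmi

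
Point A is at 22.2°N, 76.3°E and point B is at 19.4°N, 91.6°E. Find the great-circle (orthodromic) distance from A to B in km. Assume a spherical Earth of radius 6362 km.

1617 km

cos σ = sin φ₁ sin φ₂ + cos φ₁ cos φ₂ cos Δλ
      = sin(22.20°)sin(19.40°) + cos(22.20°)cos(19.40°)cos(15.30°) = 0.9679
σ = 14.567° → d = Rσ = 6362·0.25424 = 1617 km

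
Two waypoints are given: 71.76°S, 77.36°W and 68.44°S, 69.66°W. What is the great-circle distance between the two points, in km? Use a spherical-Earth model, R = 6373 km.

cos σ = sin φ₁ sin φ₂ + cos φ₁ cos φ₂ cos Δλ
      = sin(-71.76°)sin(-68.44°) + cos(-71.76°)cos(-68.44°)cos(7.70°) = 0.9973
σ = 4.223° → d = Rσ = 6373·0.07371 = 470 km

470 km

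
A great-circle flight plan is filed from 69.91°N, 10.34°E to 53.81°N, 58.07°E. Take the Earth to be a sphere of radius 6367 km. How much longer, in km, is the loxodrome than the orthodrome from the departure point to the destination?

68 km

Great circle: cos σ = sin φ₁ sin φ₂ + cos φ₁ cos φ₂ cos Δλ,  σ = 0.4638 rad → d_gc = 2952.7 km
Rhumb line: Δψ = -0.6123, q = Δφ/Δψ = 0.4589, d_rh = R√(Δφ²+q²Δλ²) = 3021.0 km
Excess = 3021.0 − 2952.7 = 68.3 ≈ 68 km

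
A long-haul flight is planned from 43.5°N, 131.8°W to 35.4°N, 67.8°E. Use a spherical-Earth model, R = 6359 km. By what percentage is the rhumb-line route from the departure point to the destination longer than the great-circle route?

Great circle: σ = 1.7297 rad → d_gc = Rσ = 10999.3 km
Rhumb: Δφ = -0.1414, Δλ = -2.7995, Δψ = -0.1834, q = Δφ/Δψ = 0.7707 → d_rh = R√(Δφ²+q²Δλ²) = 13748.8 km
Excess = (13748.8 − 10999.3) / 10999.3 = 2749.5 / 10999.3 = 25.00% ≈ 25.0%

25.0%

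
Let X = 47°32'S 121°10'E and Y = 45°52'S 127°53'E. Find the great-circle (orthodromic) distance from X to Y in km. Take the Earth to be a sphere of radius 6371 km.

544 km

cos σ = sin φ₁ sin φ₂ + cos φ₁ cos φ₂ cos Δλ
      = sin(-47.53°)sin(-45.87°) + cos(-47.53°)cos(-45.87°)cos(6.72°) = 0.9964
σ = 4.897° → d = Rσ = 6371·0.08546 = 544 km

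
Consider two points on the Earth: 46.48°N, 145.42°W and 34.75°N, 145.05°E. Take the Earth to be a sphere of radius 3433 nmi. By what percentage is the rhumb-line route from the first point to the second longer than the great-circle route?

2.9%

Great circle: σ = 0.9132 rad → d_gc = Rσ = 3135.1 nmi
Rhumb: Δφ = -0.2047, Δλ = -1.2135, Δψ = -0.2709, q = Δφ/Δψ = 0.7558 → d_rh = R√(Δφ²+q²Δλ²) = 3226.2 nmi
Excess = (3226.2 − 3135.1) / 3135.1 = 91.1 / 3135.1 = 2.91% ≈ 2.9%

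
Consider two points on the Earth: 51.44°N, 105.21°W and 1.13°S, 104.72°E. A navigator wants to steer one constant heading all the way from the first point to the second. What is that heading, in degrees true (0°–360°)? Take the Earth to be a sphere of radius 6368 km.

Δψ = ln[tan(π/4+φ₂/2)/tan(π/4+φ₁/2)] = -1.0701
Δλ = -2.6192 rad (taken the short way round)
course = atan2(Δλ, Δψ) = 247.78°

247.8°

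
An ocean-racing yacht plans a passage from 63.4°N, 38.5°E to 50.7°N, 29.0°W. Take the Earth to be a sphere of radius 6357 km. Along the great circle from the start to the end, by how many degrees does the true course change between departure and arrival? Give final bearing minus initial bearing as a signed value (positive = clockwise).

-58.9°

Initial bearing θ₁ = atan2(sin Δλ cos φ₂, cos φ₁ sin φ₂ − sin φ₁ cos φ₂ cos Δλ) = 282.50°
Final bearing θ₂ = (initial bearing from the destination back to the start) + 180° = 223.64°
Δθ = θ₂ − θ₁ = -58.9°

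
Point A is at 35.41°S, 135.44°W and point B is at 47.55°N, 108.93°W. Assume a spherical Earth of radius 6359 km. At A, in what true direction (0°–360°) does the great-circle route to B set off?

17.6°

N = sin Δλ·cos φ₂ = +0.3013;  D = cos φ₁ sin φ₂ − sin φ₁ cos φ₂ cos Δλ = +0.9513
initial course = atan2(N, D) = 17.57°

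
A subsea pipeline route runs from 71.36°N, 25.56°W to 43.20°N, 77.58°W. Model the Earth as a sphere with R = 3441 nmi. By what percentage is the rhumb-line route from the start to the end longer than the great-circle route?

2.5%

Great circle: σ = 0.6567 rad → d_gc = Rσ = 2259.7 nmi
Rhumb: Δφ = -0.4915, Δλ = -0.9079, Δψ = -0.9696, q = Δφ/Δψ = 0.5069 → d_rh = R√(Δφ²+q²Δλ²) = 2316.9 nmi
Excess = (2316.9 − 2259.7) / 2259.7 = 57.2 / 2259.7 = 2.53% ≈ 2.5%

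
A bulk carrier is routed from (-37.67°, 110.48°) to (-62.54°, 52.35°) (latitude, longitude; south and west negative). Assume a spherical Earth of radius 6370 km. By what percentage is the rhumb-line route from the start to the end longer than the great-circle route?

2.7%

Great circle: σ = 0.7452 rad → d_gc = Rσ = 4746.7 km
Rhumb: Δφ = -0.4341, Δλ = -1.0146, Δψ = -0.6985, q = Δφ/Δψ = 0.6214 → d_rh = R√(Δφ²+q²Δλ²) = 4875.7 km
Excess = (4875.7 − 4746.7) / 4746.7 = 129.0 / 4746.7 = 2.72% ≈ 2.7%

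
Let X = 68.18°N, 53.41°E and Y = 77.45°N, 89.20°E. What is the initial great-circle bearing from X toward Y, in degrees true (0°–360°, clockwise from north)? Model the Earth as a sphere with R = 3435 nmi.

32.5°

θ = atan2( sin Δλ·cos φ₂ ,  cos φ₁ sin φ₂ − sin φ₁ cos φ₂ cos Δλ )
  = atan2(+0.1271, +0.1992) = 32.54°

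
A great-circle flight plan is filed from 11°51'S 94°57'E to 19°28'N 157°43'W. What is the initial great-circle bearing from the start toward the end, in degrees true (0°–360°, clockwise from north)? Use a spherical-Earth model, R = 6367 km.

θ = atan2( sin Δλ·cos φ₂ ,  cos φ₁ sin φ₂ − sin φ₁ cos φ₂ cos Δλ )
  = atan2(+0.9000, +0.2685) = 73.39°

73.4°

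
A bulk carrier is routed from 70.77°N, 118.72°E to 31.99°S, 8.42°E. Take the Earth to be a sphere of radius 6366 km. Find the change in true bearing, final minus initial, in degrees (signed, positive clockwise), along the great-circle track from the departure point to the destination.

-74.8°

At departure: θ₁ = atan2(sin Δλ cos φ₂, cos φ₁ sin φ₂ − sin φ₁ cos φ₂ cos Δλ) = 277.40°
At arrival: θ₂ = atan2(sin Δλ cos φ₁, −cos φ₂ sin φ₁ + sin φ₂ cos φ₁ cos Δλ) = 202.65°
Δθ = θ₂ − θ₁ = -74.8°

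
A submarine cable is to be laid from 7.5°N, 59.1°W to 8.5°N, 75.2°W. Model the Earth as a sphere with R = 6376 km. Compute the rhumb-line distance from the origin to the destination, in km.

Δψ = ln[tan(π/4+φ₂/2)/tan(π/4+φ₁/2)] = +0.0176;  Δφ = +0.0175 rad,  Δλ = -0.2810 rad
q = Δφ/Δψ = 0.9903
d = R·√(Δφ² + q²Δλ²) = 6376·0.27881 = 1778 km

1778 km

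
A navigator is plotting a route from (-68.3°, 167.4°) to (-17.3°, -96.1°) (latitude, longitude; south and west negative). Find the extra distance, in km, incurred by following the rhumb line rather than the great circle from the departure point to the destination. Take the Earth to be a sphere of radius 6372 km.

599 km

Great circle: cos σ = sin φ₁ sin φ₂ + cos φ₁ cos φ₂ cos Δλ,  σ = 1.3322 rad → d_gc = 8488.8 km
Rhumb line: Δψ = +1.3454, q = Δφ/Δψ = 0.6616, d_rh = R√(Δφ²+q²Δλ²) = 9087.7 km
Excess = 9087.7 − 8488.8 = 598.9 ≈ 599 km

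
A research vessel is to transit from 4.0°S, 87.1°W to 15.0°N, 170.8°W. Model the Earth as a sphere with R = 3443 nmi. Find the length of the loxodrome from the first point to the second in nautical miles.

Rhumb course C = atan2(Δλ, Δψ) with Δψ = ln[tan(π/4+φ₂/2)/tan(π/4+φ₁/2)] = +0.3347, Δλ = -1.4608 → C = 282.91°
d = R·|Δφ| / |cos C| = 3443·0.33161 / 0.22334 = 5112 nmi

5112 nmi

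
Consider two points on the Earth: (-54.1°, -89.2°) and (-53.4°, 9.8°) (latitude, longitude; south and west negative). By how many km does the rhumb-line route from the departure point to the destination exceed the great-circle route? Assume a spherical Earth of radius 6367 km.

Great circle: cos σ = sin φ₁ sin φ₂ + cos φ₁ cos φ₂ cos Δλ,  σ = 0.9328 rad → d_gc = 5938.8 km
Rhumb line: Δψ = +0.0207, q = Δφ/Δψ = 0.5913, d_rh = R√(Δφ²+q²Δλ²) = 6505.5 km
Excess = 6505.5 − 5938.8 = 566.7 ≈ 567 km

567 km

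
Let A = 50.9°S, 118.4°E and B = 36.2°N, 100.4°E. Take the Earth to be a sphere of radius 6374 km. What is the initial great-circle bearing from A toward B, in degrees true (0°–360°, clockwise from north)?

θ = atan2( sin Δλ·cos φ₂ ,  cos φ₁ sin φ₂ − sin φ₁ cos φ₂ cos Δλ )
  = atan2(-0.2494, +0.9681) = 345.56°

345.6°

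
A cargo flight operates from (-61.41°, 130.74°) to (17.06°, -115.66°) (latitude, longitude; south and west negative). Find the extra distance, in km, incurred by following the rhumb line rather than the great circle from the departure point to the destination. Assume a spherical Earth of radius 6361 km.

630 km

Great circle: cos σ = sin φ₁ sin φ₂ + cos φ₁ cos φ₂ cos Δλ,  σ = 2.0272 rad → d_gc = 12895.2 km
Rhumb line: Δψ = +1.6695, q = Δφ/Δψ = 0.8203, d_rh = R√(Δφ²+q²Δλ²) = 13525.3 km
Excess = 13525.3 − 12895.2 = 630.1 ≈ 630 km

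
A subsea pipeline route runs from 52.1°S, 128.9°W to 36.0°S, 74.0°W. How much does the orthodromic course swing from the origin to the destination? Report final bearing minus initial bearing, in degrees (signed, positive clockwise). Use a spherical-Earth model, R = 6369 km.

At departure: θ₁ = atan2(sin Δλ cos φ₂, cos φ₁ sin φ₂ − sin φ₁ cos φ₂ cos Δλ) = 89.48°
At arrival: θ₂ = atan2(sin Δλ cos φ₁, −cos φ₂ sin φ₁ + sin φ₂ cos φ₁ cos Δλ) = 49.40°
Δθ = θ₂ − θ₁ = -40.1°

-40.1°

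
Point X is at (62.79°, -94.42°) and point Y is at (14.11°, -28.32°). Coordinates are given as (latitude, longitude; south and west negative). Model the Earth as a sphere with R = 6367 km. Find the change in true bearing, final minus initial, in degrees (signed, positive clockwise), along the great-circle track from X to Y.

Initial bearing θ₁ = atan2(sin Δλ cos φ₂, cos φ₁ sin φ₂ − sin φ₁ cos φ₂ cos Δλ) = 105.02°
Final bearing θ₂ = (initial bearing from the destination back to the start) + 180° = 152.91°
Δθ = θ₂ − θ₁ = +47.9°

+47.9°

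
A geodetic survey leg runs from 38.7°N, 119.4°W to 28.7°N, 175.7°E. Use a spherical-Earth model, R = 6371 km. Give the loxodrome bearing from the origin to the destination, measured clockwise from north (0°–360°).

259.5°

Meridional parts: M(φ₁)=+0.7336, M(φ₂)=+0.5233 → ΔM = -0.2103;  Δλ = -1.1327 rad
tan C = Δλ / ΔM = +5.3864 → C = 259.48°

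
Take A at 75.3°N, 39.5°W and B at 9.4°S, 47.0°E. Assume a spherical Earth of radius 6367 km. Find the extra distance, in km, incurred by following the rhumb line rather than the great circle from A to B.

481 km

Great circle: cos σ = sin φ₁ sin φ₂ + cos φ₁ cos φ₂ cos Δλ,  σ = 1.7140 rad → d_gc = 10912.9 km
Rhumb line: Δψ = -2.2128, q = Δφ/Δψ = 0.6681, d_rh = R√(Δφ²+q²Δλ²) = 11394.2 km
Excess = 11394.2 − 10912.9 = 481.3 ≈ 481 km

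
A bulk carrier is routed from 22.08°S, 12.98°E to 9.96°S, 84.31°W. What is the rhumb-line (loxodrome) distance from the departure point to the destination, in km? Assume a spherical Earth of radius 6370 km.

Rhumb course C = atan2(Δλ, Δψ) with Δψ = ln[tan(π/4+φ₂/2)/tan(π/4+φ₁/2)] = +0.2206, Δλ = -1.6980 → C = 277.40°
d = R·|Δφ| / |cos C| = 6370·0.21153 / 0.12881 = 10461 km

10461 km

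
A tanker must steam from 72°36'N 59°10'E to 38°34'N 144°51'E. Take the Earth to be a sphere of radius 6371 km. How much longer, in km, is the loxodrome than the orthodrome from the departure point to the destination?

412 km

Great circle: cos σ = sin φ₁ sin φ₂ + cos φ₁ cos φ₂ cos Δλ,  σ = 0.9116 rad → d_gc = 5807.7 km
Rhumb line: Δψ = -1.1466, q = Δφ/Δψ = 0.5181, d_rh = R√(Δφ²+q²Δλ²) = 6219.6 km
Excess = 6219.6 − 5807.7 = 411.9 ≈ 412 km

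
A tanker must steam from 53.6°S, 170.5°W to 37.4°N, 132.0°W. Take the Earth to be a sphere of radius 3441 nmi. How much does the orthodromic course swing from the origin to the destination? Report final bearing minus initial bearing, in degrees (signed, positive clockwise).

-8.0°

Initial bearing θ₁ = atan2(sin Δλ cos φ₂, cos φ₁ sin φ₂ − sin φ₁ cos φ₂ cos Δλ) = 29.88°
Final bearing θ₂ = (initial bearing from the destination back to the start) + 180° = 21.85°
Δθ = θ₂ − θ₁ = -8.0°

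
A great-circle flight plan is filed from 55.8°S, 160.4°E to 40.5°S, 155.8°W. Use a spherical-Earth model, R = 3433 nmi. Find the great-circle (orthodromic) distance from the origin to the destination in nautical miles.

cos σ = sin φ₁ sin φ₂ + cos φ₁ cos φ₂ cos Δλ
      = sin(-55.80°)sin(-40.50°) + cos(-55.80°)cos(-40.50°)cos(43.80°) = 0.8456
σ = 32.260° → d = Rσ = 3433·0.56304 = 1933 nmi

1933 nmi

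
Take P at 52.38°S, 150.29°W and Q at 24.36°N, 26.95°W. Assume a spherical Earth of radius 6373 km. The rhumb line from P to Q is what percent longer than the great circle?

Great circle: σ = 2.2554 rad → d_gc = Rσ = 14373.4 km
Rhumb: Δφ = +1.3394, Δλ = +2.1527, Δψ = +1.5156, q = Δφ/Δψ = 0.8837 → d_rh = R√(Δφ²+q²Δλ²) = 14827.5 km
Excess = (14827.5 − 14373.4) / 14373.4 = 454.1 / 14373.4 = 3.16% ≈ 3.2%

3.2%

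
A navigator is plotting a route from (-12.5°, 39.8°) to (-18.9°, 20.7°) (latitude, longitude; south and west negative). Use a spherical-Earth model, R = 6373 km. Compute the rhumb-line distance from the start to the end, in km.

2164 km

Δψ = ln[tan(π/4+φ₂/2)/tan(π/4+φ₁/2)] = -0.1161;  Δφ = -0.1117 rad,  Δλ = -0.3334 rad
q = Δφ/Δψ = 0.9621
d = R·√(Δφ² + q²Δλ²) = 6373·0.33962 = 2164 km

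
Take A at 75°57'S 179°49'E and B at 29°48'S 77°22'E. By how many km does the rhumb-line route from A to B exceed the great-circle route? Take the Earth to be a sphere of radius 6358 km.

Great circle: cos σ = sin φ₁ sin φ₂ + cos φ₁ cos φ₂ cos Δλ,  σ = 1.1189 rad → d_gc = 7113.8 km
Rhumb line: Δψ = +1.5484, q = Δφ/Δψ = 0.5202, d_rh = R√(Δφ²+q²Δλ²) = 7823.0 km
Excess = 7823.0 − 7113.8 = 709.2 ≈ 709 km

709 km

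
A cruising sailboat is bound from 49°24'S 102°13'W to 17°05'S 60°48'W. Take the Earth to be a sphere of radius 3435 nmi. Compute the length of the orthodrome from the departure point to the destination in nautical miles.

2782 nmi

cos σ = sin φ₁ sin φ₂ + cos φ₁ cos φ₂ cos Δλ
      = sin(-49.40°)sin(-17.08°) + cos(-49.40°)cos(-17.08°)cos(41.42°) = 0.6895
σ = 46.406° → d = Rσ = 3435·0.80994 = 2782 nmi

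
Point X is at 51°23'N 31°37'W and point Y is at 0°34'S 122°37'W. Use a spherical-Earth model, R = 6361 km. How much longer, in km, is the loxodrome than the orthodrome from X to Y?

Great circle: cos σ = sin φ₁ sin φ₂ + cos φ₁ cos φ₂ cos Δλ,  σ = 1.5894 rad → d_gc = 10110.3 km
Rhumb line: Δψ = -1.0587, q = Δφ/Δψ = 0.8564, d_rh = R√(Δφ²+q²Δλ²) = 10398.5 km
Excess = 10398.5 − 10110.3 = 288.2 ≈ 288 km

288 km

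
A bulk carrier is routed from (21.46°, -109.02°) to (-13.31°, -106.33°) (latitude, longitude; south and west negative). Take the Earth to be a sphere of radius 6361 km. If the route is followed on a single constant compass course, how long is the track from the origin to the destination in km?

Δψ = ln[tan(π/4+φ₂/2)/tan(π/4+φ₁/2)] = -0.6180;  Δφ = -0.6069 rad,  Δλ = +0.0469 rad
q = Δφ/Δψ = 0.9819
d = R·√(Δφ² + q²Δλ²) = 6361·0.60860 = 3871 km

3871 km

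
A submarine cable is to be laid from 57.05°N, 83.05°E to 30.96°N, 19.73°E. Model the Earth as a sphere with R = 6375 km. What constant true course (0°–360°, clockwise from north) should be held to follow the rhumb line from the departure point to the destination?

Δψ = ln[tan(π/4+φ₂/2)/tan(π/4+φ₁/2)] = -0.6495
Δλ = -1.1051 rad (taken the short way round)
course = atan2(Δλ, Δψ) = 239.56°

239.6°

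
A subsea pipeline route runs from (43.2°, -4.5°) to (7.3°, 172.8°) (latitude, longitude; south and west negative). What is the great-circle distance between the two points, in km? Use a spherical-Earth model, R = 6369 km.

14389 km

Haversine: a = sin²(Δφ/2)+cos φ₁ cos φ₂ sin²(Δλ/2) = 0.81764;  σ = 2·atan2(√a,√(1−a))
σ = 129.440° → d = Rσ = 6369·2.25916 = 14389 km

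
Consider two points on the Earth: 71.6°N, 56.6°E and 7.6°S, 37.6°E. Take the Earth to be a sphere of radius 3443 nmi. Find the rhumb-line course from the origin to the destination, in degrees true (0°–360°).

Meridional parts: M(φ₁)=+1.8204, M(φ₂)=-0.1330 → ΔM = -1.9534;  Δλ = -0.3316 rad
tan C = Δλ / ΔM = +0.1698 → C = 189.63°

189.6°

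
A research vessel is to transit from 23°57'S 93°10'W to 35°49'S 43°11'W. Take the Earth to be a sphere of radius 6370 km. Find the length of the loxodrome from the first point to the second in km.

Δψ = ln[tan(π/4+φ₂/2)/tan(π/4+φ₁/2)] = -0.2396;  Δφ = -0.2071 rad,  Δλ = +0.8724 rad
q = Δφ/Δψ = 0.8645
d = R·√(Δφ² + q²Δλ²) = 6370·0.78206 = 4982 km

4982 km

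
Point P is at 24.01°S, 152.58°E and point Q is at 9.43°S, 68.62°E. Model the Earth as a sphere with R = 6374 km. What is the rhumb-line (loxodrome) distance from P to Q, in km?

9063 km

Rhumb course C = atan2(Δλ, Δψ) with Δψ = ln[tan(π/4+φ₂/2)/tan(π/4+φ₁/2)] = +0.2666, Δλ = -1.4654 → C = 280.31°
d = R·|Δφ| / |cos C| = 6374·0.25447 / 0.17896 = 9063 km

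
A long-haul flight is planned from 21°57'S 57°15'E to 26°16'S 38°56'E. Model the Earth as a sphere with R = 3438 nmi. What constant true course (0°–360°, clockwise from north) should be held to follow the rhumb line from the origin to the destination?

255.5°

Meridional parts: M(φ₁)=-0.3928, M(φ₂)=-0.4754 → ΔM = -0.0826;  Δλ = -0.3197 rad
tan C = Δλ / ΔM = +3.8718 → C = 255.52°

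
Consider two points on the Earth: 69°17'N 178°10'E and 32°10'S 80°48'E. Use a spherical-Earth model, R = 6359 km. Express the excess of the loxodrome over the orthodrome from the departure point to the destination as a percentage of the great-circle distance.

3.1%

Great circle: σ = 2.1369 rad → d_gc = Rσ = 13588.6 km
Rhumb: Δφ = -1.7706, Δλ = -1.6994, Δψ = -2.2929, q = Δφ/Δψ = 0.7722 → d_rh = R√(Δφ²+q²Δλ²) = 14014.7 km
Excess = (14014.7 − 13588.6) / 13588.6 = 426.1 / 13588.6 = 3.14% ≈ 3.1%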